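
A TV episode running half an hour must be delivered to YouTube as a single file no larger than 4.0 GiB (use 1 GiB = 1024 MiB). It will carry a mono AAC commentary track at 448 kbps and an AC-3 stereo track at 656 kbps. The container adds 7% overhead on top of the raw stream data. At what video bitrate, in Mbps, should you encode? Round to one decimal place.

Budget: 4.0 GiB = 34359.7 Mb.
Stream payload after overhead: 34359.7 / 1.07 = 32111.9 Mb.
30 min = 1800 s
Total bitrate budget: 32111.9 Mb / 1800 s = 17.840 Mbps.
Audio total: 448 + 656 = 1104 kbps = 1.104 Mbps.
Video: 17.840 − 1.104 = 16.736 Mbps.

16.7 Mbps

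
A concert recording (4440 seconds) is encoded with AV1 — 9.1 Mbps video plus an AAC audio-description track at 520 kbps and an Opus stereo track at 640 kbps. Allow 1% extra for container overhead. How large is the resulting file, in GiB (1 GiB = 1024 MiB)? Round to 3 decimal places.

5.356 GiB

Audio total: 520 + 640 = 1160 kbps = 1.160 Mbps.
Total bitrate: 9.1 + 1.160 = 10.260 Mbps.
Stream data: 10.260 Mbps × 4440 s = 45554.4 Mb.
With 1% container overhead: ×1.01.
46,010 Mb = 5,751,243,000 bytes ÷ 1,073,741,824 = 5.356 GiB.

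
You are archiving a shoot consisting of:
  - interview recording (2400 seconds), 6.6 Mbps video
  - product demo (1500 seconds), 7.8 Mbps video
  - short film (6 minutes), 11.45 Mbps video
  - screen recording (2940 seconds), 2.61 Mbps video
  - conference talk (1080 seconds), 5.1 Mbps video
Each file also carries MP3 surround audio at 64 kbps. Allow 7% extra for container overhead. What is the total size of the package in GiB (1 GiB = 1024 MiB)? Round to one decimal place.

Audio: 64 kbps = 0.064 Mbps.
interview recording: 6.664 Mbps × 2400 s × 1.07 = 17113.2 Mb
product demo: 7.864 Mbps × 1500 s × 1.07 = 12621.7 Mb
short film: 11.514 Mbps × 360 s × 1.07 = 4435.2 Mb
screen recording: 2.674 Mbps × 2940 s × 1.07 = 8411.9 Mb
conference talk: 5.164 Mbps × 1080 s × 1.07 = 5967.5 Mb
Total: 48549.5 Mb = 6068.7 MB.
= 5.652 GiB.

5.7 GiB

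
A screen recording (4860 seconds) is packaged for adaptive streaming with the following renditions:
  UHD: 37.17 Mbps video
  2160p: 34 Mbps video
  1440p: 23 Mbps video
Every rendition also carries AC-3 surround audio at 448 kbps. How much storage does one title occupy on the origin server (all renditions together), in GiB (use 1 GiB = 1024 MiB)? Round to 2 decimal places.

54.04 GiB

Audio: 448 kbps = 0.448 Mbps.
Sum of rendition bitrates: (37.17+0.448) + (34+0.448) + (23+0.448) = 95.514 Mbps.
× 4860 s = 464,198 Mb = 58,025 MB = 54.04 GiB.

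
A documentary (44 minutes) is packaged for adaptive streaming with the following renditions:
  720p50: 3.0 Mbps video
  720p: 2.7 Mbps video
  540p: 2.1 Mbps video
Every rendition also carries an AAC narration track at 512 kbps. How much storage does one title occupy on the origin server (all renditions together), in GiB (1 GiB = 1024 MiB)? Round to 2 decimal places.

44 min = 2640 s
Audio: 512 kbps = 0.512 Mbps.
Sum of rendition bitrates: (3.0+0.512) + (2.7+0.512) + (2.1+0.512) = 9.336 Mbps.
× 2640 s = 24,647 Mb = 3,081 MB = 2.869 GiB.

2.87 GiB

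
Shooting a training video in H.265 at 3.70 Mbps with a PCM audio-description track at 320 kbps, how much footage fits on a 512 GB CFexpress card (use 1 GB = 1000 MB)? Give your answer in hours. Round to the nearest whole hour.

Audio: 320 kbps = 0.320 Mbps.
Total bitrate: 3.70 + 0.320 = 4.020 Mbps.
Capacity: 512 GB = 4,096,000 Mb.
Recording time: 4,096,000 / 4.020 = 1,018,905 s ≈ 283 hours.

283 hours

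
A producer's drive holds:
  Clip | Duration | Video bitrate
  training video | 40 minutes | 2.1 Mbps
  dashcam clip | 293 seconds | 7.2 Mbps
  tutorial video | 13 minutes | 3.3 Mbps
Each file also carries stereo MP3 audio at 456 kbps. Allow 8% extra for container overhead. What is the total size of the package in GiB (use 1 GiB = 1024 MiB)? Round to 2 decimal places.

1.42 GiB

Audio: 456 kbps = 0.456 Mbps.
training video: 2.556 Mbps × 2400 s × 1.08 = 6625.2 Mb
dashcam clip: 7.656 Mbps × 293 s × 1.08 = 2422.7 Mb
tutorial video: 3.756 Mbps × 780 s × 1.08 = 3164.1 Mb
Total: 12211.9 Mb = 1526.5 MB.
= 1.422 GiB.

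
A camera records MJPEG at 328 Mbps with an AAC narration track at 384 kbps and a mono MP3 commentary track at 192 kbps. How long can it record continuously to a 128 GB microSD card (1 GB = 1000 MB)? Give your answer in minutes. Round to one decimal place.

51.9 minutes

Audio total: 384 + 192 = 576 kbps = 0.576 Mbps.
Total bitrate: 328 + 0.576 = 328.576 Mbps.
Capacity: 128 GB = 1,024,000 Mb.
Recording time: 1,024,000 / 328.576 = 3,116 s ≈ 51.9 minutes.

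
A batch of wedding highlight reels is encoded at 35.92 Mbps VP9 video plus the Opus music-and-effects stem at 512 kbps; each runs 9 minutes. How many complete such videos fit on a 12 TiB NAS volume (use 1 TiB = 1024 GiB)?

5365

9 min = 540 s
Audio: 512 kbps = 0.512 Mbps.
Total bitrate: 36.432 Mbps.
Per item: 36.432 Mbps × 540 s = 19,673 Mb = 2,459 MB.
Capacity: 12 TiB = 105,553,116 Mb; 5365.30 items → 5365 complete.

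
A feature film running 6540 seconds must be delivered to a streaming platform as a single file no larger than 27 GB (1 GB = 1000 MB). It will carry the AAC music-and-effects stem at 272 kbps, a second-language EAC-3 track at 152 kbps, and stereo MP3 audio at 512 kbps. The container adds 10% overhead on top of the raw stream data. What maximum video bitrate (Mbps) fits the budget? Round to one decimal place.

Budget: 27 GB = 216000.0 Mb.
Stream payload after overhead: 216000.0 / 1.10 = 196363.6 Mb.
Total bitrate budget: 196363.6 Mb / 6540 s = 30.025 Mbps.
Audio total: 272 + 152 + 512 = 936 kbps = 0.936 Mbps.
Video: 30.025 − 0.936 = 29.089 Mbps.

29.1 Mbps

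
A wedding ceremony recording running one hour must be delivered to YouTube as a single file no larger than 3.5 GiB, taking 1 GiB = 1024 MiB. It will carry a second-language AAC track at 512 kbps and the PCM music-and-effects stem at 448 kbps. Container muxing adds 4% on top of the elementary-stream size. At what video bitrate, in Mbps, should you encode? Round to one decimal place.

Budget: 3.5 GiB = 30064.8 Mb.
Stream payload after overhead: 30064.8 / 1.04 = 28908.4 Mb.
1 h = 3600 s
Total bitrate budget: 28908.4 Mb / 3600 s = 8.030 Mbps.
Audio total: 512 + 448 = 960 kbps = 0.960 Mbps.
Video: 8.030 − 0.960 = 7.070 Mbps.

7.1 Mbps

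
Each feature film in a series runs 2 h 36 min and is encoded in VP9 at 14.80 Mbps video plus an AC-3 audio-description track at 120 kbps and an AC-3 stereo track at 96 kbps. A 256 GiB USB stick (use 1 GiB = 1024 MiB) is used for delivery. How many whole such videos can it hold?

15

2 h 36 min = 156 min = 9360 s
Audio total: 120 + 96 = 216 kbps = 0.216 Mbps.
Total bitrate: 15.016 Mbps.
Per item: 15.016 Mbps × 9360 s = 140,550 Mb = 17,569 MB.
Capacity: 256 GiB = 2,199,023 Mb; 15.65 items → 15 complete.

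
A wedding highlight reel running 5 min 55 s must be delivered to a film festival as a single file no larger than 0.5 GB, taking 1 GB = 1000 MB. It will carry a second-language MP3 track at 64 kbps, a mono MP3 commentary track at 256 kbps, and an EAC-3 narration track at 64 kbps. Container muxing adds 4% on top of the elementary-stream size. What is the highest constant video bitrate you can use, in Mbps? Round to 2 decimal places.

Budget: 0.5 GB = 4000.0 Mb.
Stream payload after overhead: 4000.0 / 1.04 = 3846.2 Mb.
5 min 55 s = 355 s
Total bitrate budget: 3846.2 Mb / 355 s = 10.834 Mbps.
Audio total: 64 + 256 + 64 = 384 kbps = 0.384 Mbps.
Video: 10.834 − 0.384 = 10.450 Mbps.

10.45 Mbps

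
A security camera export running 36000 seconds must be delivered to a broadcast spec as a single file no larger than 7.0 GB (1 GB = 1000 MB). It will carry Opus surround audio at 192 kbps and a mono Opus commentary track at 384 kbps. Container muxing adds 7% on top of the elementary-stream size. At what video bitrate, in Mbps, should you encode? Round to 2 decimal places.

0.88 Mbps

Budget: 7.0 GB = 56000.0 Mb.
Stream payload after overhead: 56000.0 / 1.07 = 52336.4 Mb.
Total bitrate budget: 52336.4 Mb / 36000 s = 1.454 Mbps.
Audio total: 192 + 384 = 576 kbps = 0.576 Mbps.
Video: 1.454 − 0.576 = 0.878 Mbps.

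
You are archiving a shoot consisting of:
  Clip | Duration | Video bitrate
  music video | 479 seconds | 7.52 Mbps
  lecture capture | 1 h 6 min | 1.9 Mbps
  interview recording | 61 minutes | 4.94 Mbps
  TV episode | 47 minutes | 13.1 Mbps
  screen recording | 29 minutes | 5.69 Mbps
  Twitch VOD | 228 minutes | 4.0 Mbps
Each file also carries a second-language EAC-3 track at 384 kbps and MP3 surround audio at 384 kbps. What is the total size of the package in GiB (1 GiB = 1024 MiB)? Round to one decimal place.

Audio total: 384 + 384 = 768 kbps = 0.768 Mbps.
music video: 8.288 Mbps × 479 s = 3970.0 Mb
lecture capture: 2.668 Mbps × 3960 s = 10565.3 Mb
interview recording: 5.708 Mbps × 3660 s = 20891.3 Mb
TV episode: 13.868 Mbps × 2820 s = 39107.8 Mb
screen recording: 6.458 Mbps × 1740 s = 11236.9 Mb
Twitch VOD: 4.768 Mbps × 13680 s = 65226.2 Mb
Total: 150997.4 Mb = 18874.7 MB.
= 17.58 GiB.

17.6 GiB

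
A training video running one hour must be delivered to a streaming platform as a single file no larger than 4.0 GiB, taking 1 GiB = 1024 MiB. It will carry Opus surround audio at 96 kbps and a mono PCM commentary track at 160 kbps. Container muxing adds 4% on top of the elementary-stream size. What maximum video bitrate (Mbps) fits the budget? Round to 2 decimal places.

Budget: 4.0 GiB = 34359.7 Mb.
Stream payload after overhead: 34359.7 / 1.04 = 33038.2 Mb.
1 h = 3600 s
Total bitrate budget: 33038.2 Mb / 3600 s = 9.177 Mbps.
Audio total: 96 + 160 = 256 kbps = 0.256 Mbps.
Video: 9.177 − 0.256 = 8.921 Mbps.

8.92 Mbps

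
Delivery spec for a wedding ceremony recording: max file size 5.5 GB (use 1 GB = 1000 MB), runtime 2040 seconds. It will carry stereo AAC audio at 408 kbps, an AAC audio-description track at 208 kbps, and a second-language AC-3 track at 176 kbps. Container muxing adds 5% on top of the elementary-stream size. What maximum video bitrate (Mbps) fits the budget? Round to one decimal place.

19.7 Mbps

Budget: 5.5 GB = 44000.0 Mb.
Stream payload after overhead: 44000.0 / 1.05 = 41904.8 Mb.
Total bitrate budget: 41904.8 Mb / 2040 s = 20.542 Mbps.
Audio total: 408 + 208 + 176 = 792 kbps = 0.792 Mbps.
Video: 20.542 − 0.792 = 19.750 Mbps.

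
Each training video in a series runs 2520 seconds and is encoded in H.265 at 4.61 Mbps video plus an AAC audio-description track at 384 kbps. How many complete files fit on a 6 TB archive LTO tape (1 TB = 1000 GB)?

3814

Audio: 384 kbps = 0.384 Mbps.
Total bitrate: 4.994 Mbps.
Per item: 4.994 Mbps × 2520 s = 12,585 Mb = 1,573 MB.
Capacity: 6 TB = 48,000,000 Mb; 3814.10 items → 3814 complete.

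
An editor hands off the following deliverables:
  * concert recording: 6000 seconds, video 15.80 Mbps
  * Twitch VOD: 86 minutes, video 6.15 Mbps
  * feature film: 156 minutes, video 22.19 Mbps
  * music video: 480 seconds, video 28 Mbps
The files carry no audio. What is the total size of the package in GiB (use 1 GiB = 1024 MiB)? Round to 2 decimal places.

concert recording: 15.800 Mbps × 6000 s = 94800.0 Mb
Twitch VOD: 6.150 Mbps × 5160 s = 31734.0 Mb
feature film: 22.190 Mbps × 9360 s = 207698.4 Mb
music video: 28.000 Mbps × 480 s = 13440.0 Mb
Total: 347672.4 Mb = 43459.1 MB.
= 40.47 GiB.

40.47 GiB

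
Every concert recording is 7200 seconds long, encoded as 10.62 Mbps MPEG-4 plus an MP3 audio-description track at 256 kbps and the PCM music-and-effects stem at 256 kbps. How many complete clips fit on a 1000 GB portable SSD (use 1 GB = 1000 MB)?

99

Audio total: 256 + 256 = 512 kbps = 0.512 Mbps.
Total bitrate: 11.132 Mbps.
Per item: 11.132 Mbps × 7200 s = 80,150 Mb = 10,019 MB.
Capacity: 1000 GB = 8,000,000 Mb; 99.81 items → 99 complete.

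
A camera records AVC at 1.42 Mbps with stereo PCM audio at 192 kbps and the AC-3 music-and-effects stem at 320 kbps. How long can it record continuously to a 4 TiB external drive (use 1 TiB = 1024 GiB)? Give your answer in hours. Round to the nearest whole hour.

5059 hours

Audio total: 192 + 320 = 512 kbps = 0.512 Mbps.
Total bitrate: 1.42 + 0.512 = 1.932 Mbps.
Capacity: 4 TiB = 35,184,372 Mb.
Recording time: 35,184,372 / 1.932 = 18,211,373 s ≈ 5,059 hours.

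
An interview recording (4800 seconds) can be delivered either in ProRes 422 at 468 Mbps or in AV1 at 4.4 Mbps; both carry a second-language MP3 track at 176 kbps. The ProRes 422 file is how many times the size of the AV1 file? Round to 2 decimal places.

Audio: 176 kbps = 0.176 Mbps.
ProRes 422: 468.176 Mbps × 4800 s = 2247244.8 Mb = 280.906 GB.
AV1: 4.576 Mbps × 4800 s = 21964.8 Mb = 2.746 GB.
Ratio: 280.906 / 2.746 = 102.311.

102.31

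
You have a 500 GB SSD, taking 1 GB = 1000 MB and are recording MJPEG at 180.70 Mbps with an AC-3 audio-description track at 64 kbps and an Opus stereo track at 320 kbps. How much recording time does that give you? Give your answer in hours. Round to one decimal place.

Audio total: 64 + 320 = 384 kbps = 0.384 Mbps.
Total bitrate: 180.70 + 0.384 = 181.084 Mbps.
Capacity: 500 GB = 4,000,000 Mb.
Recording time: 4,000,000 / 181.084 = 22,089 s ≈ 6.14 hours.

6.1 hours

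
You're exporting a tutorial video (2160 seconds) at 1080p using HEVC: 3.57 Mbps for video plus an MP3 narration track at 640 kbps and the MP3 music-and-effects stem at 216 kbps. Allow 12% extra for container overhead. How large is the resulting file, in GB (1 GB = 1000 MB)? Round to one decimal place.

Audio total: 640 + 216 = 856 kbps = 0.856 Mbps.
Total bitrate: 3.57 + 0.856 = 4.426 Mbps.
Stream data: 4.426 Mbps × 2160 s = 9560.2 Mb.
With 12% container overhead: ×1.12.
10,707 Mb ÷ 8 = 1,338 MB → 1.338 GB.

1.3 GB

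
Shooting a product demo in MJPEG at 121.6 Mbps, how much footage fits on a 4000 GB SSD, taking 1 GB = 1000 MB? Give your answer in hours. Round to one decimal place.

Capacity: 4000 GB = 32,000,000 Mb.
Recording time: 32,000,000 / 121.600 = 263,158 s ≈ 73.1 hours.

73.1 hours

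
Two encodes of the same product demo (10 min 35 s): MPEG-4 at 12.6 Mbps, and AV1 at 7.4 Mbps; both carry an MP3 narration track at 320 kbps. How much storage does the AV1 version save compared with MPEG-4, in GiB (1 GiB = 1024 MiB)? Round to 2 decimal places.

0.38 GiB

10 min 35 s = 635 s
Audio: 320 kbps = 0.320 Mbps.
MPEG-4: 12.920 Mbps × 635 s = 8204.2 Mb = 0.955 GiB.
AV1: 7.720 Mbps × 635 s = 4902.2 Mb = 0.571 GiB.
Saving: 0.955 − 0.571 = 0.384 GiB.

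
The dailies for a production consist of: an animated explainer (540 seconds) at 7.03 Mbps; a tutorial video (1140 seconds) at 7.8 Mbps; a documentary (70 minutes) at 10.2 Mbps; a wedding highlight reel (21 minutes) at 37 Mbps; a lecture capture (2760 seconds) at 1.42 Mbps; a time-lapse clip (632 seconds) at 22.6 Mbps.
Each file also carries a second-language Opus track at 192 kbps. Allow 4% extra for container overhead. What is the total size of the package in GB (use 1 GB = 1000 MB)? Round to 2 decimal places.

15.91 GB

Audio: 192 kbps = 0.192 Mbps.
animated explainer: 7.222 Mbps × 540 s × 1.04 = 4055.9 Mb
tutorial video: 7.992 Mbps × 1140 s × 1.04 = 9475.3 Mb
documentary: 10.392 Mbps × 4200 s × 1.04 = 45392.3 Mb
wedding highlight reel: 37.192 Mbps × 1260 s × 1.04 = 48736.4 Mb
lecture capture: 1.612 Mbps × 2760 s × 1.04 = 4627.1 Mb
time-lapse clip: 22.792 Mbps × 632 s × 1.04 = 14980.7 Mb
Total: 127267.7 Mb = 15908.5 MB.
= 15.91 GB.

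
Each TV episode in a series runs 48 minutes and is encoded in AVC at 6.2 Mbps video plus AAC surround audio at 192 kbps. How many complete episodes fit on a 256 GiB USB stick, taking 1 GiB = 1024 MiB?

119

48 min = 2880 s
Audio: 192 kbps = 0.192 Mbps.
Total bitrate: 6.392 Mbps.
Per item: 6.392 Mbps × 2880 s = 18,409 Mb = 2,301 MB.
Capacity: 256 GiB = 2,199,023 Mb; 119.45 items → 119 complete.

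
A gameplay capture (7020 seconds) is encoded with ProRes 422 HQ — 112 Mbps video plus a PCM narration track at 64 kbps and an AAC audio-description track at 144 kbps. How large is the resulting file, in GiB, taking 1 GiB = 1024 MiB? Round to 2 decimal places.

Audio total: 64 + 144 = 208 kbps = 0.208 Mbps.
Total bitrate: 112 + 0.208 = 112.208 Mbps.
Stream data: 112.208 Mbps × 7020 s = 787700.2 Mb.
787,700 Mb = 98,462,520,000 bytes ÷ 1,073,741,824 = 91.70 GiB.

91.70 GiB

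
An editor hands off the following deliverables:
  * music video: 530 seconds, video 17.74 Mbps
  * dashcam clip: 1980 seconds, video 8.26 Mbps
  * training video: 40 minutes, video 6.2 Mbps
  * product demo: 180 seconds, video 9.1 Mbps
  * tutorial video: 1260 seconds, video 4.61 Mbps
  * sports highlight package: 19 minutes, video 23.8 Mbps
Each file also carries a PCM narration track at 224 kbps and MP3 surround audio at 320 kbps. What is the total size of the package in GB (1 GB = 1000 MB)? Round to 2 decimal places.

9.91 GB

Audio total: 224 + 320 = 544 kbps = 0.544 Mbps.
music video: 18.284 Mbps × 530 s = 9690.5 Mb
dashcam clip: 8.804 Mbps × 1980 s = 17431.9 Mb
training video: 6.744 Mbps × 2400 s = 16185.6 Mb
product demo: 9.644 Mbps × 180 s = 1735.9 Mb
tutorial video: 5.154 Mbps × 1260 s = 6494.0 Mb
sports highlight package: 24.344 Mbps × 1140 s = 27752.2 Mb
Total: 79290.2 Mb = 9911.3 MB.
= 9.911 GB.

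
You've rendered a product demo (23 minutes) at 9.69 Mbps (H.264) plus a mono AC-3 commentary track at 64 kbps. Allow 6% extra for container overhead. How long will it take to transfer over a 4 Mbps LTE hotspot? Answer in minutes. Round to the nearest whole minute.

23 min = 1380 s
Audio: 64 kbps = 0.064 Mbps.
Total bitrate: 9.754 Mbps.
File: 9.754 Mbps × 1380 s = 13460.5 Mb.
With 6% container overhead: ×1.06. → 14268.2 Mb.
At 4 Mbps: 14268.2 / 4 = 3567.0 s ≈ 59.5 minutes.

59 minutes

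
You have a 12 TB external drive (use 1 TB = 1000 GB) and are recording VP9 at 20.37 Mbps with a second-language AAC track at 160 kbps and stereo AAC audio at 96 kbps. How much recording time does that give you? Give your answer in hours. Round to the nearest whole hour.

Audio total: 160 + 96 = 256 kbps = 0.256 Mbps.
Total bitrate: 20.37 + 0.256 = 20.626 Mbps.
Capacity: 12 TB = 96,000,000 Mb.
Recording time: 96,000,000 / 20.626 = 4,654,320 s ≈ 1,293 hours.

1293 hours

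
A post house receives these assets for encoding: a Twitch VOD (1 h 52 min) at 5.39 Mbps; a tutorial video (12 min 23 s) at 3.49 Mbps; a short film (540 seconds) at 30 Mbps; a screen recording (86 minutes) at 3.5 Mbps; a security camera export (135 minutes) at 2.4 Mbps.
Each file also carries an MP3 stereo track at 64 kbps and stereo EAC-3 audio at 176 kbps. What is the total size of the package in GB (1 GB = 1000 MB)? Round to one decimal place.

12.2 GB

Audio total: 64 + 176 = 240 kbps = 0.240 Mbps.
Twitch VOD: 5.630 Mbps × 6720 s = 37833.6 Mb
tutorial video: 3.730 Mbps × 743 s = 2771.4 Mb
short film: 30.240 Mbps × 540 s = 16329.6 Mb
screen recording: 3.740 Mbps × 5160 s = 19298.4 Mb
security camera export: 2.640 Mbps × 8100 s = 21384.0 Mb
Total: 97617.0 Mb = 12202.1 MB.
= 12.20 GB.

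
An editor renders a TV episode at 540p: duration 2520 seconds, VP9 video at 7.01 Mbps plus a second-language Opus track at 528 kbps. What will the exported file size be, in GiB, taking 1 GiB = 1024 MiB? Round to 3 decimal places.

Audio: 528 kbps = 0.528 Mbps.
Total bitrate: 7.01 + 0.528 = 7.538 Mbps.
Stream data: 7.538 Mbps × 2520 s = 18995.8 Mb.
18,996 Mb = 2,374,470,000 bytes ÷ 1,073,741,824 = 2.211 GiB.

2.211 GiB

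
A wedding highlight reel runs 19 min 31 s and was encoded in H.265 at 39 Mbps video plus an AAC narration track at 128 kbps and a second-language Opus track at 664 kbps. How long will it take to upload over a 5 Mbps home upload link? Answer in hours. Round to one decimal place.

19 min 31 s = 1171 s
Audio total: 128 + 664 = 792 kbps = 0.792 Mbps.
Total bitrate: 39.792 Mbps.
File: 39.792 Mbps × 1171 s = 46596.4 Mb.
At 5 Mbps: 46596.4 / 5 = 9319.3 s ≈ 2.59 hours.

2.6 hours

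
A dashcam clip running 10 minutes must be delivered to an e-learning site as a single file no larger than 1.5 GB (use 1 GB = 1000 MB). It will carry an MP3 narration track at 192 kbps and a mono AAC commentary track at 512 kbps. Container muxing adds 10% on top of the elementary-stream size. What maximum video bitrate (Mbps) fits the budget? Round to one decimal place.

17.5 Mbps

Budget: 1.5 GB = 12000.0 Mb.
Stream payload after overhead: 12000.0 / 1.10 = 10909.1 Mb.
10 min = 600 s
Total bitrate budget: 10909.1 Mb / 600 s = 18.182 Mbps.
Audio total: 192 + 512 = 704 kbps = 0.704 Mbps.
Video: 18.182 − 0.704 = 17.478 Mbps.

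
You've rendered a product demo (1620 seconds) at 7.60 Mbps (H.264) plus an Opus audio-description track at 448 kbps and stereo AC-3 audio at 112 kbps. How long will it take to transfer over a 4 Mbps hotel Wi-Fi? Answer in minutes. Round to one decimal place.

Audio total: 448 + 112 = 560 kbps = 0.560 Mbps.
Total bitrate: 8.160 Mbps.
File: 8.160 Mbps × 1620 s = 13219.2 Mb.
At 4 Mbps: 13219.2 / 4 = 3304.8 s ≈ 55.1 minutes.

55.1 minutes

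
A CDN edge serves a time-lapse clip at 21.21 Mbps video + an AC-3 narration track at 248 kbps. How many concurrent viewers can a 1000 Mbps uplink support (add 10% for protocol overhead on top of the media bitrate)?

42

Audio: 248 kbps = 0.248 Mbps.
Per-viewer media rate: 21.458 Mbps.
On the wire with 10% overhead: 23.604 Mbps.
1000 Mbps = 1,000 Mbps; 1,000 / 23.604 = 42.37 → 42 viewers.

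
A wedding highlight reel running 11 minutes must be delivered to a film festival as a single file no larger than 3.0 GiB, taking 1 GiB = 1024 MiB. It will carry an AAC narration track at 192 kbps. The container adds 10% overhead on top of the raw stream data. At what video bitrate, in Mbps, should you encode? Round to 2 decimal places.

35.30 Mbps

Budget: 3.0 GiB = 25769.8 Mb.
Stream payload after overhead: 25769.8 / 1.10 = 23427.1 Mb.
11 min = 660 s
Total bitrate budget: 23427.1 Mb / 660 s = 35.496 Mbps.
Audio: 192 kbps = 0.192 Mbps.
Video: 35.496 − 0.192 = 35.304 Mbps.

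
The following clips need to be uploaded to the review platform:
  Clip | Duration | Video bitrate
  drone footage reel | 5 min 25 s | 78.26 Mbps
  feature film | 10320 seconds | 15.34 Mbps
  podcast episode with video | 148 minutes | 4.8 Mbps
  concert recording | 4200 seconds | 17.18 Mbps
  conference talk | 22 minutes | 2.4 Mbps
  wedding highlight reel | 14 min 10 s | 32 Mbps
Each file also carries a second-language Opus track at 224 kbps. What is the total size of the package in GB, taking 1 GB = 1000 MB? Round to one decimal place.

Audio: 224 kbps = 0.224 Mbps.
drone footage reel: 78.484 Mbps × 325 s = 25507.3 Mb
feature film: 15.564 Mbps × 10320 s = 160620.5 Mb
podcast episode with video: 5.024 Mbps × 8880 s = 44613.1 Mb
concert recording: 17.404 Mbps × 4200 s = 73096.8 Mb
conference talk: 2.624 Mbps × 1320 s = 3463.7 Mb
wedding highlight reel: 32.224 Mbps × 850 s = 27390.4 Mb
Total: 334691.8 Mb = 41836.5 MB.
= 41.84 GB.

41.8 GB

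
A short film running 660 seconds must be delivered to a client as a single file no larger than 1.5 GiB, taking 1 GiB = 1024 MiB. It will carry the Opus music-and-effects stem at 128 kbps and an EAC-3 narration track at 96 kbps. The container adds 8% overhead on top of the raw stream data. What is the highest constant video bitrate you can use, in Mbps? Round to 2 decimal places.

Budget: 1.5 GiB = 12884.9 Mb.
Stream payload after overhead: 12884.9 / 1.08 = 11930.5 Mb.
Total bitrate budget: 11930.5 Mb / 660 s = 18.076 Mbps.
Audio total: 128 + 96 = 224 kbps = 0.224 Mbps.
Video: 18.076 − 0.224 = 17.852 Mbps.

17.85 Mbps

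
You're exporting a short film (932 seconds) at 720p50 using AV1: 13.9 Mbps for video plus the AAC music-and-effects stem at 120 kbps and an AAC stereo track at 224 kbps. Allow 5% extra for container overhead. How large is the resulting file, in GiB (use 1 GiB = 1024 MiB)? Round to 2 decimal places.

Audio total: 120 + 224 = 344 kbps = 0.344 Mbps.
Total bitrate: 13.9 + 0.344 = 14.244 Mbps.
Stream data: 14.244 Mbps × 932 s = 13275.4 Mb.
With 5% container overhead: ×1.05.
13,939 Mb = 1,742,397,300 bytes ÷ 1,073,741,824 = 1.623 GiB.

1.62 GiB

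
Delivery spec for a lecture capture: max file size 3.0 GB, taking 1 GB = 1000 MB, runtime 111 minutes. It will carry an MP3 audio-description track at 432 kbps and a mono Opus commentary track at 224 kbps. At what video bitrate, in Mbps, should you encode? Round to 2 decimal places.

2.95 Mbps

Budget: 3.0 GB = 24000.0 Mb.
111 min = 6660 s
Total bitrate budget: 24000.0 Mb / 6660 s = 3.604 Mbps.
Audio total: 432 + 224 = 656 kbps = 0.656 Mbps.
Video: 3.604 − 0.656 = 2.948 Mbps.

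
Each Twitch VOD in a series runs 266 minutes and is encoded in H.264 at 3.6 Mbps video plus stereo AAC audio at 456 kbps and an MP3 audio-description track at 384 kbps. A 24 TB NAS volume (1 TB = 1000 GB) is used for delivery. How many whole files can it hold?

2709

266 min = 15960 s
Audio total: 456 + 384 = 840 kbps = 0.840 Mbps.
Total bitrate: 4.440 Mbps.
Per item: 4.440 Mbps × 15960 s = 70,862 Mb = 8,858 MB.
Capacity: 24 TB = 192,000,000 Mb; 2709.48 items → 2709 complete.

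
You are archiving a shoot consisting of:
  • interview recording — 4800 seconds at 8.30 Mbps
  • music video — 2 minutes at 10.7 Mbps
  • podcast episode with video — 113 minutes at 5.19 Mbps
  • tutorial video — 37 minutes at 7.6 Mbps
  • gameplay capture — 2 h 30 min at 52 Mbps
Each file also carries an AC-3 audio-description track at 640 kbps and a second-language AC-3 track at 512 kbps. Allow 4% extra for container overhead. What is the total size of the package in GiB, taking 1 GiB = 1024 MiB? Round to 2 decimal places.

71.14 GiB

Audio total: 640 + 512 = 1152 kbps = 1.152 Mbps.
interview recording: 9.452 Mbps × 4800 s × 1.04 = 47184.4 Mb
music video: 11.852 Mbps × 120 s × 1.04 = 1479.1 Mb
podcast episode with video: 6.342 Mbps × 6780 s × 1.04 = 44718.7 Mb
tutorial video: 8.752 Mbps × 2220 s × 1.04 = 20206.6 Mb
gameplay capture: 53.152 Mbps × 9000 s × 1.04 = 497502.7 Mb
Total: 611091.6 Mb = 76386.4 MB.
= 71.14 GiB.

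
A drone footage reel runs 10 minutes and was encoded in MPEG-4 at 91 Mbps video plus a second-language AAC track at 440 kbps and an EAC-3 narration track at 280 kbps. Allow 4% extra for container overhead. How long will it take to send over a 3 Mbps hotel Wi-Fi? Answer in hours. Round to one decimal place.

10 min = 600 s
Audio total: 440 + 280 = 720 kbps = 0.720 Mbps.
Total bitrate: 91.720 Mbps.
File: 91.720 Mbps × 600 s = 55032.0 Mb.
With 4% container overhead: ×1.04. → 57233.3 Mb.
At 3 Mbps: 57233.3 / 3 = 19077.8 s ≈ 5.3 hours.

5.3 hours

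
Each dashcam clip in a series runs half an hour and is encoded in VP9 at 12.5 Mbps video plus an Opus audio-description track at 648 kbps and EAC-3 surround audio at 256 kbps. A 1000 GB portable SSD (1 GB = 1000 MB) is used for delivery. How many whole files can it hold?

30 min = 1800 s
Audio total: 648 + 256 = 904 kbps = 0.904 Mbps.
Total bitrate: 13.404 Mbps.
Per item: 13.404 Mbps × 1800 s = 24,127 Mb = 3,016 MB.
Capacity: 1000 GB = 8,000,000 Mb; 331.58 items → 331 complete.

331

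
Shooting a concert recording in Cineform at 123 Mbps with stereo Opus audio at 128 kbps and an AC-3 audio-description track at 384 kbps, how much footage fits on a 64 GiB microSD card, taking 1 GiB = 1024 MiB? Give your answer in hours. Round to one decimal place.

1.2 hours

Audio total: 128 + 384 = 512 kbps = 0.512 Mbps.
Total bitrate: 123 + 0.512 = 123.512 Mbps.
Capacity: 64 GiB = 549,756 Mb.
Recording time: 549,756 / 123.512 = 4,451 s ≈ 1.24 hours.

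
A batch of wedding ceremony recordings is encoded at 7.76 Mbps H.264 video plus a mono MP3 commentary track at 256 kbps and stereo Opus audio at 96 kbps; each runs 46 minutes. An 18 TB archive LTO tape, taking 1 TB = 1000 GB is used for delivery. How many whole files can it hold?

6431

46 min = 2760 s
Audio total: 256 + 96 = 352 kbps = 0.352 Mbps.
Total bitrate: 8.112 Mbps.
Per item: 8.112 Mbps × 2760 s = 22,389 Mb = 2,799 MB.
Capacity: 18 TB = 144,000,000 Mb; 6431.70 items → 6431 complete.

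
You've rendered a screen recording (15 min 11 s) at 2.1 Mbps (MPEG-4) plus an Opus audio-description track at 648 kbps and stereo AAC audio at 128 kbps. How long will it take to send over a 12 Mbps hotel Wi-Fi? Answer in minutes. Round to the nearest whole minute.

15 min 11 s = 911 s
Audio total: 648 + 128 = 776 kbps = 0.776 Mbps.
Total bitrate: 2.876 Mbps.
File: 2.876 Mbps × 911 s = 2620.0 Mb.
At 12 Mbps: 2620.0 / 12 = 218.3 s ≈ 3.64 minutes.

4 minutes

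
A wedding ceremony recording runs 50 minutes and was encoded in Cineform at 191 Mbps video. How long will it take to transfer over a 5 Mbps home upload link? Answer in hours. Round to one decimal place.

50 min = 3000 s
File: 191.000 Mbps × 3000 s = 573000.0 Mb.
At 5 Mbps: 573000.0 / 5 = 114600.0 s ≈ 31.8 hours.

31.8 hours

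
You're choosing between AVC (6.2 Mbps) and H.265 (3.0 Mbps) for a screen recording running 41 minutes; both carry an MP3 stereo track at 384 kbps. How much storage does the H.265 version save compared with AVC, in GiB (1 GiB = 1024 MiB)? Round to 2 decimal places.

0.92 GiB

41 min = 2460 s
Audio: 384 kbps = 0.384 Mbps.
AVC: 6.584 Mbps × 2460 s = 16196.6 Mb = 1.886 GiB.
H.265: 3.384 Mbps × 2460 s = 8324.6 Mb = 0.969 GiB.
Saving: 1.886 − 0.969 = 0.916 GiB.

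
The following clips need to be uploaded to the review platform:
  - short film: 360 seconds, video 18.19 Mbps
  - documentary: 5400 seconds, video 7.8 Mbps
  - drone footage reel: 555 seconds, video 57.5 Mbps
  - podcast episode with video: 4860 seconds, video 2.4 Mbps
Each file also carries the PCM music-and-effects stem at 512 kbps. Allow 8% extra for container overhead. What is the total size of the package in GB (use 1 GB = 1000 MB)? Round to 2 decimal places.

13.23 GB

Audio: 512 kbps = 0.512 Mbps.
short film: 18.702 Mbps × 360 s × 1.08 = 7271.3 Mb
documentary: 8.312 Mbps × 5400 s × 1.08 = 48475.6 Mb
drone footage reel: 58.012 Mbps × 555 s × 1.08 = 34772.4 Mb
podcast episode with video: 2.912 Mbps × 4860 s × 1.08 = 15284.5 Mb
Total: 105803.8 Mb = 13225.5 MB.
= 13.23 GB.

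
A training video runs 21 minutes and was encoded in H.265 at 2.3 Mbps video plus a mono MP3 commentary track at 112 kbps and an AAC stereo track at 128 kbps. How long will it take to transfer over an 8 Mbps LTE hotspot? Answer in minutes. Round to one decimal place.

6.7 minutes

21 min = 1260 s
Audio total: 112 + 128 = 240 kbps = 0.240 Mbps.
Total bitrate: 2.540 Mbps.
File: 2.540 Mbps × 1260 s = 3200.4 Mb.
At 8 Mbps: 3200.4 / 8 = 400.1 s ≈ 6.67 minutes.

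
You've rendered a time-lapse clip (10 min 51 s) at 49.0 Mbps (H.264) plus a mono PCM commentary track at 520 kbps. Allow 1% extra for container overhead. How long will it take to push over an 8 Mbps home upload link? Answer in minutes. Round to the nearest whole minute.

10 min 51 s = 651 s
Audio: 520 kbps = 0.520 Mbps.
Total bitrate: 49.520 Mbps.
File: 49.520 Mbps × 651 s = 32237.5 Mb.
With 1% container overhead: ×1.01. → 32559.9 Mb.
At 8 Mbps: 32559.9 / 8 = 4070.0 s ≈ 67.8 minutes.

68 minutes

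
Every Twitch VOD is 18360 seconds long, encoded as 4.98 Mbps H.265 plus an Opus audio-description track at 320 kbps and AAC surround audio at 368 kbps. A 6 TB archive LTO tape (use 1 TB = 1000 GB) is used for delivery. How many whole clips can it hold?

Audio total: 320 + 368 = 688 kbps = 0.688 Mbps.
Total bitrate: 5.668 Mbps.
Per item: 5.668 Mbps × 18360 s = 104,064 Mb = 13,008 MB.
Capacity: 6 TB = 48,000,000 Mb; 461.25 items → 461 complete.

461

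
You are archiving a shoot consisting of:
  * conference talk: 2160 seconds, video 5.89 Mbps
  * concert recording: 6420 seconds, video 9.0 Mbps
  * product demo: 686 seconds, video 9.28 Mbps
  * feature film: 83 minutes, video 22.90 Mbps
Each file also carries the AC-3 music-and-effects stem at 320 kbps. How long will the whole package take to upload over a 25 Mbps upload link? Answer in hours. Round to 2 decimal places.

2.17 hours

Audio: 320 kbps = 0.320 Mbps.
conference talk: 6.210 Mbps × 2160 s = 13413.6 Mb
concert recording: 9.320 Mbps × 6420 s = 59834.4 Mb
product demo: 9.600 Mbps × 686 s = 6585.6 Mb
feature film: 23.220 Mbps × 4980 s = 115635.6 Mb
Total: 195469.2 Mb = 24433.7 MB.
At 25 Mbps: 195469.2 / 25 = 7819 s ≈ 2.17 hours.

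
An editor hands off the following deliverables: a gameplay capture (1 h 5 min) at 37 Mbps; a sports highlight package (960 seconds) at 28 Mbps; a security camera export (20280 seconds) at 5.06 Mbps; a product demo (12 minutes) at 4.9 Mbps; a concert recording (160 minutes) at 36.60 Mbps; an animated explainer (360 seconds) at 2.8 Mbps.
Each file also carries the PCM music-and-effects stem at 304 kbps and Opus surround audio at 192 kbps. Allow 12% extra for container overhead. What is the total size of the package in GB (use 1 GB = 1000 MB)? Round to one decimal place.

Audio total: 304 + 192 = 496 kbps = 0.496 Mbps.
gameplay capture: 37.496 Mbps × 3900 s × 1.12 = 163782.5 Mb
sports highlight package: 28.496 Mbps × 960 s × 1.12 = 30638.9 Mb
security camera export: 5.556 Mbps × 20280 s × 1.12 = 126196.8 Mb
product demo: 5.396 Mbps × 720 s × 1.12 = 4351.3 Mb
concert recording: 37.096 Mbps × 9600 s × 1.12 = 398856.2 Mb
animated explainer: 3.296 Mbps × 360 s × 1.12 = 1328.9 Mb
Total: 725154.7 Mb = 90644.3 MB.
= 90.64 GB.

90.6 GB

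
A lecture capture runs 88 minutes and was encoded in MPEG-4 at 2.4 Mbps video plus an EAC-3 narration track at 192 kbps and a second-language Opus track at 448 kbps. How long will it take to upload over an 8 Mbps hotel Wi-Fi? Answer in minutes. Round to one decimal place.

33.4 minutes

88 min = 5280 s
Audio total: 192 + 448 = 640 kbps = 0.640 Mbps.
Total bitrate: 3.040 Mbps.
File: 3.040 Mbps × 5280 s = 16051.2 Mb.
At 8 Mbps: 16051.2 / 8 = 2006.4 s ≈ 33.4 minutes.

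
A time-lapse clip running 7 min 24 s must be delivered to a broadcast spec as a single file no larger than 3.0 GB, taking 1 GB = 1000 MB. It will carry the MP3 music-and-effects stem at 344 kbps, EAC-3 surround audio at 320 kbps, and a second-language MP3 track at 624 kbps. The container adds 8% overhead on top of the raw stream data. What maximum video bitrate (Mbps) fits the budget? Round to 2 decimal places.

48.76 Mbps

Budget: 3.0 GB = 24000.0 Mb.
Stream payload after overhead: 24000.0 / 1.08 = 22222.2 Mb.
7 min 24 s = 444 s
Total bitrate budget: 22222.2 Mb / 444 s = 50.050 Mbps.
Audio total: 344 + 320 + 624 = 1288 kbps = 1.288 Mbps.
Video: 50.050 − 1.288 = 48.762 Mbps.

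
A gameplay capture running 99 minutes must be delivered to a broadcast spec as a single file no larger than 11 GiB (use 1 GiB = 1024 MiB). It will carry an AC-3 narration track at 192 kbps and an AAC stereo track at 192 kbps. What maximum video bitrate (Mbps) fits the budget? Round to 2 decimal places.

Budget: 11 GiB = 94489.3 Mb.
99 min = 5940 s
Total bitrate budget: 94489.3 Mb / 5940 s = 15.907 Mbps.
Audio total: 192 + 192 = 384 kbps = 0.384 Mbps.
Video: 15.907 − 0.384 = 15.523 Mbps.

15.52 Mbps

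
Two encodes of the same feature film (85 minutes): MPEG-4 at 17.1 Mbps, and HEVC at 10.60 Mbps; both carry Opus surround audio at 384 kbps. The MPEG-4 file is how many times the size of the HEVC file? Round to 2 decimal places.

85 min = 5100 s
Audio: 384 kbps = 0.384 Mbps.
MPEG-4: 17.484 Mbps × 5100 s = 89168.4 Mb = 10.381 GiB.
HEVC: 10.984 Mbps × 5100 s = 56018.4 Mb = 6.521 GiB.
Ratio: 10.381 / 6.521 = 1.592.

1.59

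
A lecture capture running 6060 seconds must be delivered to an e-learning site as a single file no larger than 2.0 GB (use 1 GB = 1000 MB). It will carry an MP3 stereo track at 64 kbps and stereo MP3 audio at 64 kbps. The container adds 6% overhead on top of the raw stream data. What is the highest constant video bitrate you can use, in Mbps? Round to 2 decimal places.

2.36 Mbps

Budget: 2.0 GB = 16000.0 Mb.
Stream payload after overhead: 16000.0 / 1.06 = 15094.3 Mb.
Total bitrate budget: 15094.3 Mb / 6060 s = 2.491 Mbps.
Audio total: 64 + 64 = 128 kbps = 0.128 Mbps.
Video: 2.491 − 0.128 = 2.363 Mbps.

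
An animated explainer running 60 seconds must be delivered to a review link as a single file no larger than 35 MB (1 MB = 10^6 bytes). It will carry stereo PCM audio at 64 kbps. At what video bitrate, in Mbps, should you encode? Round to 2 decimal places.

4.60 Mbps

Budget: 35 MB = 280.0 Mb.
Total bitrate budget: 280.0 Mb / 60 s = 4.667 Mbps.
Audio: 64 kbps = 0.064 Mbps.
Video: 4.667 − 0.064 = 4.603 Mbps.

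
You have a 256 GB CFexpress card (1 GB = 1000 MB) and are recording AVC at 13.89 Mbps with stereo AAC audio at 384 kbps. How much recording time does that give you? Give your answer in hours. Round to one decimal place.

39.9 hours

Audio: 384 kbps = 0.384 Mbps.
Total bitrate: 13.89 + 0.384 = 14.274 Mbps.
Capacity: 256 GB = 2,048,000 Mb.
Recording time: 2,048,000 / 14.274 = 143,478 s ≈ 39.9 hours.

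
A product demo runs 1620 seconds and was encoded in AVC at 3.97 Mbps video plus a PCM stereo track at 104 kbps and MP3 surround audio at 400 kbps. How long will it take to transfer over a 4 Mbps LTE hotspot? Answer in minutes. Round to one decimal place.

Audio total: 104 + 400 = 504 kbps = 0.504 Mbps.
Total bitrate: 4.474 Mbps.
File: 4.474 Mbps × 1620 s = 7247.9 Mb.
At 4 Mbps: 7247.9 / 4 = 1812.0 s ≈ 30.2 minutes.

30.2 minutes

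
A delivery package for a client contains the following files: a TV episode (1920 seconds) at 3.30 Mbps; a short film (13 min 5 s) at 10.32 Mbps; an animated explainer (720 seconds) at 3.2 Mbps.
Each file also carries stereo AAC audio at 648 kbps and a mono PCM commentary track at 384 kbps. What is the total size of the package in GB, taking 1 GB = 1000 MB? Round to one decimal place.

2.5 GB

Audio total: 648 + 384 = 1032 kbps = 1.032 Mbps.
TV episode: 4.332 Mbps × 1920 s = 8317.4 Mb
short film: 11.352 Mbps × 785 s = 8911.3 Mb
animated explainer: 4.232 Mbps × 720 s = 3047.0 Mb
Total: 20275.8 Mb = 2534.5 MB.
= 2.534 GB.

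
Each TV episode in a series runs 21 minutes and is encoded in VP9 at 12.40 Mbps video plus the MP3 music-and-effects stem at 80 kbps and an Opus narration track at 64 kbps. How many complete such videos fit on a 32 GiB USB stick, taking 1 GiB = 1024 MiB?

21 min = 1260 s
Audio total: 80 + 64 = 144 kbps = 0.144 Mbps.
Total bitrate: 12.544 Mbps.
Per item: 12.544 Mbps × 1260 s = 15,805 Mb = 1,976 MB.
Capacity: 32 GiB = 274,878 Mb; 17.39 items → 17 complete.

17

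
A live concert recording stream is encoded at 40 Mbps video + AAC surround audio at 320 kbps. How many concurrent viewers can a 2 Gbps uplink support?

Audio: 320 kbps = 0.320 Mbps.
Per-viewer media rate: 40.320 Mbps.
2 Gbps = 2,000 Mbps; 2,000 / 40.320 = 49.60 → 49 viewers.

49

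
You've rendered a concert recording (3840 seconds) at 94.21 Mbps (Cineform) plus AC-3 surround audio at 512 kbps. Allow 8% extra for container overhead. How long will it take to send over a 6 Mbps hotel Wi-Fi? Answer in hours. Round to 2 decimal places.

18.19 hours

Audio: 512 kbps = 0.512 Mbps.
Total bitrate: 94.722 Mbps.
File: 94.722 Mbps × 3840 s = 363732.5 Mb.
With 8% container overhead: ×1.08. → 392831.1 Mb.
At 6 Mbps: 392831.1 / 6 = 65471.8 s ≈ 18.2 hours.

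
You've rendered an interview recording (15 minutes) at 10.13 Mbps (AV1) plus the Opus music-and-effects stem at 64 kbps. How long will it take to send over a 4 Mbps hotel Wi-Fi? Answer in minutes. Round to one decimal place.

15 min = 900 s
Audio: 64 kbps = 0.064 Mbps.
Total bitrate: 10.194 Mbps.
File: 10.194 Mbps × 900 s = 9174.6 Mb.
At 4 Mbps: 9174.6 / 4 = 2293.7 s ≈ 38.2 minutes.

38.2 minutes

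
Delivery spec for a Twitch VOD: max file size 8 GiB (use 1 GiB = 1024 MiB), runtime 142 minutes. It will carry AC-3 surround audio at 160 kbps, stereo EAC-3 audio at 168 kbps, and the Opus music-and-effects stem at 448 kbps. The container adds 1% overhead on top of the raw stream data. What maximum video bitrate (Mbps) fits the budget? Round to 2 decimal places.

Budget: 8 GiB = 68719.5 Mb.
Stream payload after overhead: 68719.5 / 1.01 = 68039.1 Mb.
142 min = 8520 s
Total bitrate budget: 68039.1 Mb / 8520 s = 7.986 Mbps.
Audio total: 160 + 168 + 448 = 776 kbps = 0.776 Mbps.
Video: 7.986 − 0.776 = 7.210 Mbps.

7.21 Mbps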